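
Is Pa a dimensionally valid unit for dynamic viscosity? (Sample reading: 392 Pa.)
No

dynamic viscosity has SI base units: kg / (m * s)
Pa does NOT reduce to kg / (m * s); a valid unit for dynamic viscosity would be e.g. Pa·s.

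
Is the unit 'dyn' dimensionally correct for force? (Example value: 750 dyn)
Yes

force has SI base units: kg * m / s^2
dyn reduces to the same SI base units, so it is a valid unit for force.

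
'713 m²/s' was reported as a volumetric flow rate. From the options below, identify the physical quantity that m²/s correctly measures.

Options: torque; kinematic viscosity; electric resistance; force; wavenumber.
kinematic viscosity

volumetric flow rate should have units dimensionally equivalent to m^3 / s (e.g. m³/s).
The given unit 'm²/s' reduces to m^2 / s. Of the listed options, that is the dimensionality of kinematic viscosity.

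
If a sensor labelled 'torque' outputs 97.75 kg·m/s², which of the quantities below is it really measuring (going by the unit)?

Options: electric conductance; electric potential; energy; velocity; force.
force

torque should have units dimensionally equivalent to kg * m^2 / s^2 (e.g. N·m).
The given unit 'kg·m/s²' reduces to kg * m / s^2. Of the listed options, that is the dimensionality of force.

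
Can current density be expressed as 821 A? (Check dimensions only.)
No

current density has SI base units: A / m^2
A does NOT reduce to A / m^2; a valid unit for current density would be e.g. A/m².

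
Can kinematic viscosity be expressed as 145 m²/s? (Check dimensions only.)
Yes

kinematic viscosity has SI base units: m^2 / s
m²/s reduces to the same SI base units, so it is a valid unit for kinematic viscosity.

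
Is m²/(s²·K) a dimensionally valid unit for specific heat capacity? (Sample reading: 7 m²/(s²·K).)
Yes

specific heat capacity has SI base units: m^2 / (s^2 * K)
m²/(s²·K) reduces to the same SI base units, so it is a valid unit for specific heat capacity.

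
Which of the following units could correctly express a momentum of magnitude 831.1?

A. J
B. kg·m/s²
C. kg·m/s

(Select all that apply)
C

momentum has SI base units: kg * m / s

Checking each option against kg * m / s:
  A. J: ✗ does not match
  B. kg·m/s²: ✗ does not match
  C. kg·m/s: ✓ matches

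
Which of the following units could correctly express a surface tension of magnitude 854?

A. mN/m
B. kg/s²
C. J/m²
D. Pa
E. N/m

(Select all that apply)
A, B, C, E

surface tension has SI base units: kg / s^2

Checking each option against kg / s^2:
  A. mN/m: ✓ matches
  B. kg/s²: ✓ matches
  C. J/m²: ✓ matches
  D. Pa: ✗ does not match
  E. N/m: ✓ matches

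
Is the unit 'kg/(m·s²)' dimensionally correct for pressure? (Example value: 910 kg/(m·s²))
Yes

pressure has SI base units: kg / (m * s^2)
kg/(m·s²) reduces to the same SI base units, so it is a valid unit for pressure.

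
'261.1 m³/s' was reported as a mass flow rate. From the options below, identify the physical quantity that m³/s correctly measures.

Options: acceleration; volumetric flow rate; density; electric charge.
volumetric flow rate

mass flow rate should have units dimensionally equivalent to kg / s (e.g. kg/s).
The given unit 'm³/s' reduces to m^3 / s. Of the listed options, that is the dimensionality of volumetric flow rate.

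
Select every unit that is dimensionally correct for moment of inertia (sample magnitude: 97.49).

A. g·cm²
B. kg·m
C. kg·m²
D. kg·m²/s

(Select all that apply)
A, C

moment of inertia has SI base units: kg * m^2

Checking each option against kg * m^2:
  A. g·cm²: ✓ matches
  B. kg·m: ✗ does not match
  C. kg·m²: ✓ matches
  D. kg·m²/s: ✗ does not match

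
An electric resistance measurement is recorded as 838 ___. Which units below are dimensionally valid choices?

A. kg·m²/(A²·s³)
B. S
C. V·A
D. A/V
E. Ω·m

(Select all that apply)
A

electric resistance has SI base units: kg * m^2 / (A^2 * s^3)

Checking each option against kg * m^2 / (A^2 * s^3):
  A. kg·m²/(A²·s³): ✓ matches
  B. S: ✗ does not match
  C. V·A: ✗ does not match
  D. A/V: ✗ does not match
  E. Ω·m: ✗ does not match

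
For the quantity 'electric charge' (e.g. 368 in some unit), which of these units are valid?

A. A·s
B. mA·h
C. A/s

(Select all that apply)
A, B

electric charge has SI base units: A * s

Checking each option against A * s:
  A. A·s: ✓ matches
  B. mA·h: ✓ matches
  C. A/s: ✗ does not match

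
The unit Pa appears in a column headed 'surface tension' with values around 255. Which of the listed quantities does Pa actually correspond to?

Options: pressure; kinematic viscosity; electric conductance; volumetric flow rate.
pressure

surface tension should have units dimensionally equivalent to kg / s^2 (e.g. N/m).
The given unit 'Pa' reduces to kg / (m * s^2). Of the listed options, that is the dimensionality of pressure.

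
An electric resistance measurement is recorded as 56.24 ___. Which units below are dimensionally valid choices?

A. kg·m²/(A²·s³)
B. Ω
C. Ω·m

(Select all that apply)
A, B

electric resistance has SI base units: kg * m^2 / (A^2 * s^3)

Checking each option against kg * m^2 / (A^2 * s^3):
  A. kg·m²/(A²·s³): ✓ matches
  B. Ω: ✓ matches
  C. Ω·m: ✗ does not match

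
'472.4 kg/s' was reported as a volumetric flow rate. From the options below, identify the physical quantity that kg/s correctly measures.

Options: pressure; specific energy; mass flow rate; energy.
mass flow rate

volumetric flow rate should have units dimensionally equivalent to m^3 / s (e.g. m³/s).
The given unit 'kg/s' reduces to kg / s. Of the listed options, that is the dimensionality of mass flow rate.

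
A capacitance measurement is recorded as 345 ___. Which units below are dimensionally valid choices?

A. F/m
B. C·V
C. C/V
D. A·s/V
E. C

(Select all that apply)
C, D

capacitance has SI base units: A^2 * s^4 / (kg * m^2)

Checking each option against A^2 * s^4 / (kg * m^2):
  A. F/m: ✗ does not match
  B. C·V: ✗ does not match
  C. C/V: ✓ matches
  D. A·s/V: ✓ matches
  E. C: ✗ does not match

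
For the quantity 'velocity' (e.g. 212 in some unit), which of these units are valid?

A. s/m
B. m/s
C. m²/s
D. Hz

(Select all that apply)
B

velocity has SI base units: m / s

Checking each option against m / s:
  A. s/m: ✗ does not match
  B. m/s: ✓ matches
  C. m²/s: ✗ does not match
  D. Hz: ✗ does not match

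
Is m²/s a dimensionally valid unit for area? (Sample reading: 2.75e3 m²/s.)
No

area has SI base units: m^2
m²/s does NOT reduce to m^2; a valid unit for area would be e.g. m².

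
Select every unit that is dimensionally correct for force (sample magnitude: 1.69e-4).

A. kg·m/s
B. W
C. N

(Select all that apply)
C

force has SI base units: kg * m / s^2

Checking each option against kg * m / s^2:
  A. kg·m/s: ✗ does not match
  B. W: ✗ does not match
  C. N: ✓ matches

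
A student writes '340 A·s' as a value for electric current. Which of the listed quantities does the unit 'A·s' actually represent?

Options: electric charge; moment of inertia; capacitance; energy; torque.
electric charge

electric current should have units dimensionally equivalent to A (e.g. A).
The given unit 'A·s' reduces to A * s. Of the listed options, that is the dimensionality of electric charge.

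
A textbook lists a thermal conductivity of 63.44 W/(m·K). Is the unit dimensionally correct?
Yes

thermal conductivity has SI base units: kg * m / (s^3 * K)
W/(m·K) reduces to the same SI base units, so it is a valid unit for thermal conductivity.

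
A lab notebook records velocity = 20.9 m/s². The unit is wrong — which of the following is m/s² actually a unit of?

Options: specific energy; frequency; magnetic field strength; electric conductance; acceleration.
acceleration

velocity should have units dimensionally equivalent to m / s (e.g. m/s).
The given unit 'm/s²' reduces to m / s^2. Of the listed options, that is the dimensionality of acceleration.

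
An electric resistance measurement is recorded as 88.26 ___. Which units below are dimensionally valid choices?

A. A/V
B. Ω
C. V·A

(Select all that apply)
B

electric resistance has SI base units: kg * m^2 / (A^2 * s^3)

Checking each option against kg * m^2 / (A^2 * s^3):
  A. A/V: ✗ does not match
  B. Ω: ✓ matches
  C. V·A: ✗ does not match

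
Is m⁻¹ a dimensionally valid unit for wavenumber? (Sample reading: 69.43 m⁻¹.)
Yes

wavenumber has SI base units: 1 / m
m⁻¹ reduces to the same SI base units, so it is a valid unit for wavenumber.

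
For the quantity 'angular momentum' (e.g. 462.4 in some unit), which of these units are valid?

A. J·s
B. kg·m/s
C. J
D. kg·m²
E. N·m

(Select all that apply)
A

angular momentum has SI base units: kg * m^2 / s

Checking each option against kg * m^2 / s:
  A. J·s: ✓ matches
  B. kg·m/s: ✗ does not match
  C. J: ✗ does not match
  D. kg·m²: ✗ does not match
  E. N·m: ✗ does not match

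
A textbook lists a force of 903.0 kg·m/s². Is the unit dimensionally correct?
Yes

force has SI base units: kg * m / s^2
kg·m/s² reduces to the same SI base units, so it is a valid unit for force.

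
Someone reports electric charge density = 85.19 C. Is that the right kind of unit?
No

electric charge density has SI base units: A * s / m^3
C does NOT reduce to A * s / m^3; a valid unit for electric charge density would be e.g. C/m³.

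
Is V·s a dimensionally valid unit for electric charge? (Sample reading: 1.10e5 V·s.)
No

electric charge has SI base units: A * s
V·s does NOT reduce to A * s; a valid unit for electric charge would be e.g. C.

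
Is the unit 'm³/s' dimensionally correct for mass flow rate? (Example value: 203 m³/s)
No

mass flow rate has SI base units: kg / s
m³/s does NOT reduce to kg / s; a valid unit for mass flow rate would be e.g. kg/s.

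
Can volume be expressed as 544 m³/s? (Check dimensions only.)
No

volume has SI base units: m^3
m³/s does NOT reduce to m^3; a valid unit for volume would be e.g. m³.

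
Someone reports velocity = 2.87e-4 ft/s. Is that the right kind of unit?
Yes

velocity has SI base units: m / s
ft/s reduces to the same SI base units, so it is a valid unit for velocity.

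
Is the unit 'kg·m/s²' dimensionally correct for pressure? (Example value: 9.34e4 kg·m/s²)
No

pressure has SI base units: kg / (m * s^2)
kg·m/s² does NOT reduce to kg / (m * s^2); a valid unit for pressure would be e.g. Pa.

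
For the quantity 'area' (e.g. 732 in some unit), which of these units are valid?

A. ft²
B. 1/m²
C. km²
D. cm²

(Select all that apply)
A, C, D

area has SI base units: m^2

Checking each option against m^2:
  A. ft²: ✓ matches
  B. 1/m²: ✗ does not match
  C. km²: ✓ matches
  D. cm²: ✓ matches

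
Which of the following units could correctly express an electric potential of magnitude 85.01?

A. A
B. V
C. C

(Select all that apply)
B

electric potential has SI base units: kg * m^2 / (A * s^3)

Checking each option against kg * m^2 / (A * s^3):
  A. A: ✗ does not match
  B. V: ✓ matches
  C. C: ✗ does not match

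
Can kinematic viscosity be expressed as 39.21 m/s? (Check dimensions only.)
No

kinematic viscosity has SI base units: m^2 / s
m/s does NOT reduce to m^2 / s; a valid unit for kinematic viscosity would be e.g. m²/s.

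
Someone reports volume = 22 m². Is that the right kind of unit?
No

volume has SI base units: m^3
m² does NOT reduce to m^3; a valid unit for volume would be e.g. m³.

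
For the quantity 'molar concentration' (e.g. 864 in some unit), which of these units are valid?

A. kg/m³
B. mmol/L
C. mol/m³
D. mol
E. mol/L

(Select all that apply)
B, C, E

molar concentration has SI base units: mol / m^3

Checking each option against mol / m^3:
  A. kg/m³: ✗ does not match
  B. mmol/L: ✓ matches
  C. mol/m³: ✓ matches
  D. mol: ✗ does not match
  E. mol/L: ✓ matches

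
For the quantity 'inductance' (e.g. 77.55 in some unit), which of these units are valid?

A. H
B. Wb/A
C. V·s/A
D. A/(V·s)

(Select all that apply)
A, B, C

inductance has SI base units: kg * m^2 / (A^2 * s^2)

Checking each option against kg * m^2 / (A^2 * s^2):
  A. H: ✓ matches
  B. Wb/A: ✓ matches
  C. V·s/A: ✓ matches
  D. A/(V·s): ✗ does not match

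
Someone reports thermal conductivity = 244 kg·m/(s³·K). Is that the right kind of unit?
Yes

thermal conductivity has SI base units: kg * m / (s^3 * K)
kg·m/(s³·K) reduces to the same SI base units, so it is a valid unit for thermal conductivity.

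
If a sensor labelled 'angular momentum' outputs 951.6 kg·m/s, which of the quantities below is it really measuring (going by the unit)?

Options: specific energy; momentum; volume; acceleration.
momentum

angular momentum should have units dimensionally equivalent to kg * m^2 / s (e.g. kg·m²/s).
The given unit 'kg·m/s' reduces to kg * m / s. Of the listed options, that is the dimensionality of momentum.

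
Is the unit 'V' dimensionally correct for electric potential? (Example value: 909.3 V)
Yes

electric potential has SI base units: kg * m^2 / (A * s^3)
V reduces to the same SI base units, so it is a valid unit for electric potential.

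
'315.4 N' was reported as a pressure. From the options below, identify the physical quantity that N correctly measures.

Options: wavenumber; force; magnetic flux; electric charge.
force

pressure should have units dimensionally equivalent to kg / (m * s^2) (e.g. Pa).
The given unit 'N' reduces to kg * m / s^2. Of the listed options, that is the dimensionality of force.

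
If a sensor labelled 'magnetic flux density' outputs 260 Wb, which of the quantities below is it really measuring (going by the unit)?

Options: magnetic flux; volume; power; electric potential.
magnetic flux

magnetic flux density should have units dimensionally equivalent to kg / (A * s^2) (e.g. T).
The given unit 'Wb' reduces to kg * m^2 / (A * s^2). Of the listed options, that is the dimensionality of magnetic flux.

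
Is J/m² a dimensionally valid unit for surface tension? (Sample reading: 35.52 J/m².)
Yes

surface tension has SI base units: kg / s^2
J/m² reduces to the same SI base units, so it is a valid unit for surface tension.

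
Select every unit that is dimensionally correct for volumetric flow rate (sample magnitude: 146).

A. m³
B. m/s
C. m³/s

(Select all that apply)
C

volumetric flow rate has SI base units: m^3 / s

Checking each option against m^3 / s:
  A. m³: ✗ does not match
  B. m/s: ✗ does not match
  C. m³/s: ✓ matches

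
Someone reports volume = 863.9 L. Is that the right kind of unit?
Yes

volume has SI base units: m^3
L reduces to the same SI base units, so it is a valid unit for volume.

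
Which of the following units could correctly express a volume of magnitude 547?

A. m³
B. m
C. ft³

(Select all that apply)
A, C

volume has SI base units: m^3

Checking each option against m^3:
  A. m³: ✓ matches
  B. m: ✗ does not match
  C. ft³: ✓ matches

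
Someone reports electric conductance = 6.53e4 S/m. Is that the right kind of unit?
No

electric conductance has SI base units: A^2 * s^3 / (kg * m^2)
S/m does NOT reduce to A^2 * s^3 / (kg * m^2); a valid unit for electric conductance would be e.g. S.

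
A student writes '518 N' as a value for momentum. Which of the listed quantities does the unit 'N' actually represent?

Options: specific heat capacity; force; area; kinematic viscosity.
force

momentum should have units dimensionally equivalent to kg * m / s (e.g. kg·m/s).
The given unit 'N' reduces to kg * m / s^2. Of the listed options, that is the dimensionality of force.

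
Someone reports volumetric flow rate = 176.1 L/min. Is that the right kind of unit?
Yes

volumetric flow rate has SI base units: m^3 / s
L/min reduces to the same SI base units, so it is a valid unit for volumetric flow rate.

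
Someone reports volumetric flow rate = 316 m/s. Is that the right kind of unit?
No

volumetric flow rate has SI base units: m^3 / s
m/s does NOT reduce to m^3 / s; a valid unit for volumetric flow rate would be e.g. m³/s.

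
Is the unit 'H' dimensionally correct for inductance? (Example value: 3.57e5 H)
Yes

inductance has SI base units: kg * m^2 / (A^2 * s^2)
H reduces to the same SI base units, so it is a valid unit for inductance.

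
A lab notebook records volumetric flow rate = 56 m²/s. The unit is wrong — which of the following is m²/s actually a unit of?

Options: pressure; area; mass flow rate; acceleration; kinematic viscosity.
kinematic viscosity

volumetric flow rate should have units dimensionally equivalent to m^3 / s (e.g. m³/s).
The given unit 'm²/s' reduces to m^2 / s. Of the listed options, that is the dimensionality of kinematic viscosity.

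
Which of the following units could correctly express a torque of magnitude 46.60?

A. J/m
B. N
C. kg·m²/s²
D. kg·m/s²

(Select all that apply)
C

torque has SI base units: kg * m^2 / s^2

Checking each option against kg * m^2 / s^2:
  A. J/m: ✗ does not match
  B. N: ✗ does not match
  C. kg·m²/s²: ✓ matches
  D. kg·m/s²: ✗ does not match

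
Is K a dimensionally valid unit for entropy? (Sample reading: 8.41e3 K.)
No

entropy has SI base units: kg * m^2 / (s^2 * K)
K does NOT reduce to kg * m^2 / (s^2 * K); a valid unit for entropy would be e.g. J/K.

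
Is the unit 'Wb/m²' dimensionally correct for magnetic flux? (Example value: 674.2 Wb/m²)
No

magnetic flux has SI base units: kg * m^2 / (A * s^2)
Wb/m² does NOT reduce to kg * m^2 / (A * s^2); a valid unit for magnetic flux would be e.g. Wb.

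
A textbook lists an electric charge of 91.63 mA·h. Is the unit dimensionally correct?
Yes

electric charge has SI base units: A * s
mA·h reduces to the same SI base units, so it is a valid unit for electric charge.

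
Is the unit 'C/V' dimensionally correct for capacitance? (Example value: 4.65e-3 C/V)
Yes

capacitance has SI base units: A^2 * s^4 / (kg * m^2)
C/V reduces to the same SI base units, so it is a valid unit for capacitance.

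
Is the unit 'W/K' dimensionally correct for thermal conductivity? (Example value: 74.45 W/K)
No

thermal conductivity has SI base units: kg * m / (s^3 * K)
W/K does NOT reduce to kg * m / (s^3 * K); a valid unit for thermal conductivity would be e.g. W/(m·K).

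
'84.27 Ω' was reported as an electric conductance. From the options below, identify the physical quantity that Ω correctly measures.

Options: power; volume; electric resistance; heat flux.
electric resistance

electric conductance should have units dimensionally equivalent to A^2 * s^3 / (kg * m^2) (e.g. S).
The given unit 'Ω' reduces to kg * m^2 / (A^2 * s^3). Of the listed options, that is the dimensionality of electric resistance.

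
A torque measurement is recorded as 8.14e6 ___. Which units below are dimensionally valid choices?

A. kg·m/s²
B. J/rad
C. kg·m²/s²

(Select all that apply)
B, C

torque has SI base units: kg * m^2 / s^2

Checking each option against kg * m^2 / s^2:
  A. kg·m/s²: ✗ does not match
  B. J/rad: ✓ matches
  C. kg·m²/s²: ✓ matches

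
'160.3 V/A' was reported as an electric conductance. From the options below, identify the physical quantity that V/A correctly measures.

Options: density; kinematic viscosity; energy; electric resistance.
electric resistance

electric conductance should have units dimensionally equivalent to A^2 * s^3 / (kg * m^2) (e.g. S).
The given unit 'V/A' reduces to kg * m^2 / (A^2 * s^3). Of the listed options, that is the dimensionality of electric resistance.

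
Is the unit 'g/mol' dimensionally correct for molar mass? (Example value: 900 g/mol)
Yes

molar mass has SI base units: kg / mol
g/mol reduces to the same SI base units, so it is a valid unit for molar mass.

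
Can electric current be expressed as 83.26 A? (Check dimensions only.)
Yes

electric current has SI base units: A
A reduces to the same SI base units, so it is a valid unit for electric current.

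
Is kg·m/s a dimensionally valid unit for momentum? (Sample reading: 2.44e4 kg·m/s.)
Yes

momentum has SI base units: kg * m / s
kg·m/s reduces to the same SI base units, so it is a valid unit for momentum.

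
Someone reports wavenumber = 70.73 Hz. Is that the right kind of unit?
No

wavenumber has SI base units: 1 / m
Hz does NOT reduce to 1 / m; a valid unit for wavenumber would be e.g. 1/m.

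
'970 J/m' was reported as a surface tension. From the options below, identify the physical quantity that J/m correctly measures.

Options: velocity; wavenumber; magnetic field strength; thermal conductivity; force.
force

surface tension should have units dimensionally equivalent to kg / s^2 (e.g. N/m).
The given unit 'J/m' reduces to kg * m / s^2. Of the listed options, that is the dimensionality of force.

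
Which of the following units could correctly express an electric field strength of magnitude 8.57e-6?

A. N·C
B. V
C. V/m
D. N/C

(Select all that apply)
C, D

electric field strength has SI base units: kg * m / (A * s^3)

Checking each option against kg * m / (A * s^3):
  A. N·C: ✗ does not match
  B. V: ✗ does not match
  C. V/m: ✓ matches
  D. N/C: ✓ matches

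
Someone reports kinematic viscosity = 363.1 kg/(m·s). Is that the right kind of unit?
No

kinematic viscosity has SI base units: m^2 / s
kg/(m·s) does NOT reduce to m^2 / s; a valid unit for kinematic viscosity would be e.g. m²/s.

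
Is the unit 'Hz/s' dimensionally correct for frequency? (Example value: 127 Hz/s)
No

frequency has SI base units: 1 / s
Hz/s does NOT reduce to 1 / s; a valid unit for frequency would be e.g. Hz.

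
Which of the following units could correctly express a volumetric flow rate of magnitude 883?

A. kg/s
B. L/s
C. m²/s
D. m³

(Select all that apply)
B

volumetric flow rate has SI base units: m^3 / s

Checking each option against m^3 / s:
  A. kg/s: ✗ does not match
  B. L/s: ✓ matches
  C. m²/s: ✗ does not match
  D. m³: ✗ does not match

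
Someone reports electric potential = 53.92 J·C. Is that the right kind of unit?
No

electric potential has SI base units: kg * m^2 / (A * s^3)
J·C does NOT reduce to kg * m^2 / (A * s^3); a valid unit for electric potential would be e.g. V.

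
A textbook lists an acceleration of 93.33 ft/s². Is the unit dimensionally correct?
Yes

acceleration has SI base units: m / s^2
ft/s² reduces to the same SI base units, so it is a valid unit for acceleration.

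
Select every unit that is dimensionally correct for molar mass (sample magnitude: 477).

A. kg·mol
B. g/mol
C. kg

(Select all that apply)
B

molar mass has SI base units: kg / mol

Checking each option against kg / mol:
  A. kg·mol: ✗ does not match
  B. g/mol: ✓ matches
  C. kg: ✗ does not match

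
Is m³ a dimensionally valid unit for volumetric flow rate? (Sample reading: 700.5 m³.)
No

volumetric flow rate has SI base units: m^3 / s
m³ does NOT reduce to m^3 / s; a valid unit for volumetric flow rate would be e.g. m³/s.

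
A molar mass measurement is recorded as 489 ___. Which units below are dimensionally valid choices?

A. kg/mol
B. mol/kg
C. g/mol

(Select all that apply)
A, C

molar mass has SI base units: kg / mol

Checking each option against kg / mol:
  A. kg/mol: ✓ matches
  B. mol/kg: ✗ does not match
  C. g/mol: ✓ matches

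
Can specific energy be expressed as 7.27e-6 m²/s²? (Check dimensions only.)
Yes

specific energy has SI base units: m^2 / s^2
m²/s² reduces to the same SI base units, so it is a valid unit for specific energy.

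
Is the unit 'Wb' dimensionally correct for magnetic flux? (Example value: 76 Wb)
Yes

magnetic flux has SI base units: kg * m^2 / (A * s^2)
Wb reduces to the same SI base units, so it is a valid unit for magnetic flux.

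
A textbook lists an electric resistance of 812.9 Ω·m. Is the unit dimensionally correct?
No

electric resistance has SI base units: kg * m^2 / (A^2 * s^3)
Ω·m does NOT reduce to kg * m^2 / (A^2 * s^3); a valid unit for electric resistance would be e.g. Ω.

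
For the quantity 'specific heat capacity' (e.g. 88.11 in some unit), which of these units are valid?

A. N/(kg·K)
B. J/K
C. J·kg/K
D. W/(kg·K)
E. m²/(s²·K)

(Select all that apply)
E

specific heat capacity has SI base units: m^2 / (s^2 * K)

Checking each option against m^2 / (s^2 * K):
  A. N/(kg·K): ✗ does not match
  B. J/K: ✗ does not match
  C. J·kg/K: ✗ does not match
  D. W/(kg·K): ✗ does not match
  E. m²/(s²·K): ✓ matches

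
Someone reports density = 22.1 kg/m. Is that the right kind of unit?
No

density has SI base units: kg / m^3
kg/m does NOT reduce to kg / m^3; a valid unit for density would be e.g. kg/m³.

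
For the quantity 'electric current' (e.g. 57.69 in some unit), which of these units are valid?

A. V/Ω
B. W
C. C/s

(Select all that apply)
A, C

electric current has SI base units: A

Checking each option against A:
  A. V/Ω: ✓ matches
  B. W: ✗ does not match
  C. C/s: ✓ matches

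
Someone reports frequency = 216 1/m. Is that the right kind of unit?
No

frequency has SI base units: 1 / s
1/m does NOT reduce to 1 / s; a valid unit for frequency would be e.g. Hz.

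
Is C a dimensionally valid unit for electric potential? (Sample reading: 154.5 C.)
No

electric potential has SI base units: kg * m^2 / (A * s^3)
C does NOT reduce to kg * m^2 / (A * s^3); a valid unit for electric potential would be e.g. V.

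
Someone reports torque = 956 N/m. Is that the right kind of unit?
No

torque has SI base units: kg * m^2 / s^2
N/m does NOT reduce to kg * m^2 / s^2; a valid unit for torque would be e.g. N·m.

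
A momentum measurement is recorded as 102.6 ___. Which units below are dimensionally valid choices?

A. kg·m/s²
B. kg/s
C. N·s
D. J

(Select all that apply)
C

momentum has SI base units: kg * m / s

Checking each option against kg * m / s:
  A. kg·m/s²: ✗ does not match
  B. kg/s: ✗ does not match
  C. N·s: ✓ matches
  D. J: ✗ does not match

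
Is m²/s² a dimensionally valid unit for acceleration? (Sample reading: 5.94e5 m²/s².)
No

acceleration has SI base units: m / s^2
m²/s² does NOT reduce to m / s^2; a valid unit for acceleration would be e.g. m/s².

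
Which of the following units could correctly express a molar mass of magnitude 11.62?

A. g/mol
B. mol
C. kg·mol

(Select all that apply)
A

molar mass has SI base units: kg / mol

Checking each option against kg / mol:
  A. g/mol: ✓ matches
  B. mol: ✗ does not match
  C. kg·mol: ✗ does not match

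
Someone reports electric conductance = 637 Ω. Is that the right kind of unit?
No

electric conductance has SI base units: A^2 * s^3 / (kg * m^2)
Ω does NOT reduce to A^2 * s^3 / (kg * m^2); a valid unit for electric conductance would be e.g. S.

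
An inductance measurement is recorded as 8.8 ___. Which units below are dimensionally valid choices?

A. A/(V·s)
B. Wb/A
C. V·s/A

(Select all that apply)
B, C

inductance has SI base units: kg * m^2 / (A^2 * s^2)

Checking each option against kg * m^2 / (A^2 * s^2):
  A. A/(V·s): ✗ does not match
  B. Wb/A: ✓ matches
  C. V·s/A: ✓ matches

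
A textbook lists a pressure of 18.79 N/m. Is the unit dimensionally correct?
No

pressure has SI base units: kg / (m * s^2)
N/m does NOT reduce to kg / (m * s^2); a valid unit for pressure would be e.g. Pa.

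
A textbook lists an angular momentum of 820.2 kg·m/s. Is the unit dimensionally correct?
No

angular momentum has SI base units: kg * m^2 / s
kg·m/s does NOT reduce to kg * m^2 / s; a valid unit for angular momentum would be e.g. kg·m²/s.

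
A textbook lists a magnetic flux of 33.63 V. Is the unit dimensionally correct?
No

magnetic flux has SI base units: kg * m^2 / (A * s^2)
V does NOT reduce to kg * m^2 / (A * s^2); a valid unit for magnetic flux would be e.g. Wb.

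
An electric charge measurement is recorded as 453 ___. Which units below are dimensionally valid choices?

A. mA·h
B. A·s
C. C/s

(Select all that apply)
A, B

electric charge has SI base units: A * s

Checking each option against A * s:
  A. mA·h: ✓ matches
  B. A·s: ✓ matches
  C. C/s: ✗ does not match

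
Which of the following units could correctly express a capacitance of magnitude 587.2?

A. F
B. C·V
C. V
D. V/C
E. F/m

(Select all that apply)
A

capacitance has SI base units: A^2 * s^4 / (kg * m^2)

Checking each option against A^2 * s^4 / (kg * m^2):
  A. F: ✓ matches
  B. C·V: ✗ does not match
  C. V: ✗ does not match
  D. V/C: ✗ does not match
  E. F/m: ✗ does not match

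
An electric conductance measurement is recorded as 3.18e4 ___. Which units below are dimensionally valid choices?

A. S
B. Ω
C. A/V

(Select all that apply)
A, C

electric conductance has SI base units: A^2 * s^3 / (kg * m^2)

Checking each option against A^2 * s^3 / (kg * m^2):
  A. S: ✓ matches
  B. Ω: ✗ does not match
  C. A/V: ✓ matches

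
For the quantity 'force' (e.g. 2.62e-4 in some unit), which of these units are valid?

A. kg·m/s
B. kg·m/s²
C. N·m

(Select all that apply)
B

force has SI base units: kg * m / s^2

Checking each option against kg * m / s^2:
  A. kg·m/s: ✗ does not match
  B. kg·m/s²: ✓ matches
  C. N·m: ✗ does not match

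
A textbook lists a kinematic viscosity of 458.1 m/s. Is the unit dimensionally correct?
No

kinematic viscosity has SI base units: m^2 / s
m/s does NOT reduce to m^2 / s; a valid unit for kinematic viscosity would be e.g. m²/s.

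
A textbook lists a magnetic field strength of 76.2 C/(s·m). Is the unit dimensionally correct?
Yes

magnetic field strength has SI base units: A / m
C/(s·m) reduces to the same SI base units, so it is a valid unit for magnetic field strength.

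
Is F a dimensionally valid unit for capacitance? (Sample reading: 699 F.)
Yes

capacitance has SI base units: A^2 * s^4 / (kg * m^2)
F reduces to the same SI base units, so it is a valid unit for capacitance.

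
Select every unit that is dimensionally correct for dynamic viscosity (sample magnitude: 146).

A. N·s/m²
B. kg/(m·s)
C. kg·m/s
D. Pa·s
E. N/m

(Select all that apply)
A, B, D

dynamic viscosity has SI base units: kg / (m * s)

Checking each option against kg / (m * s):
  A. N·s/m²: ✓ matches
  B. kg/(m·s): ✓ matches
  C. kg·m/s: ✗ does not match
  D. Pa·s: ✓ matches
  E. N/m: ✗ does not match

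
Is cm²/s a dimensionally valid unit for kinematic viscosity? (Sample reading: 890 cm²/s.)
Yes

kinematic viscosity has SI base units: m^2 / s
cm²/s reduces to the same SI base units, so it is a valid unit for kinematic viscosity.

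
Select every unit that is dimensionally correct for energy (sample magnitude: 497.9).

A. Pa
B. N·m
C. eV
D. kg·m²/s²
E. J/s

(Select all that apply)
B, C, D

energy has SI base units: kg * m^2 / s^2

Checking each option against kg * m^2 / s^2:
  A. Pa: ✗ does not match
  B. N·m: ✓ matches
  C. eV: ✓ matches
  D. kg·m²/s²: ✓ matches
  E. J/s: ✗ does not match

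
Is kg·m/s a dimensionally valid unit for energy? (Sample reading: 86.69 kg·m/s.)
No

energy has SI base units: kg * m^2 / s^2
kg·m/s does NOT reduce to kg * m^2 / s^2; a valid unit for energy would be e.g. J.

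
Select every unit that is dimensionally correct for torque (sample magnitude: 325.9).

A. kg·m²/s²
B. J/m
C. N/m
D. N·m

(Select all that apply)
A, D

torque has SI base units: kg * m^2 / s^2

Checking each option against kg * m^2 / s^2:
  A. kg·m²/s²: ✓ matches
  B. J/m: ✗ does not match
  C. N/m: ✗ does not match
  D. N·m: ✓ matches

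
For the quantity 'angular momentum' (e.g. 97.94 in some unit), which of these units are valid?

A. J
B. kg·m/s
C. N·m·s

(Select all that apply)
C

angular momentum has SI base units: kg * m^2 / s

Checking each option against kg * m^2 / s:
  A. J: ✗ does not match
  B. kg·m/s: ✗ does not match
  C. N·m·s: ✓ matches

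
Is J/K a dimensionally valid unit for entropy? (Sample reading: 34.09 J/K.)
Yes

entropy has SI base units: kg * m^2 / (s^2 * K)
J/K reduces to the same SI base units, so it is a valid unit for entropy.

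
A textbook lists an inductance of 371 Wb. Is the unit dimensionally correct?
No

inductance has SI base units: kg * m^2 / (A^2 * s^2)
Wb does NOT reduce to kg * m^2 / (A^2 * s^2); a valid unit for inductance would be e.g. H.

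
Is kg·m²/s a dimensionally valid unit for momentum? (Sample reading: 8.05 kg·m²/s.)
No

momentum has SI base units: kg * m / s
kg·m²/s does NOT reduce to kg * m / s; a valid unit for momentum would be e.g. kg·m/s.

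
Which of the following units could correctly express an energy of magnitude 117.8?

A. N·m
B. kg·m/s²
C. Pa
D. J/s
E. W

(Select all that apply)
A

energy has SI base units: kg * m^2 / s^2

Checking each option against kg * m^2 / s^2:
  A. N·m: ✓ matches
  B. kg·m/s²: ✗ does not match
  C. Pa: ✗ does not match
  D. J/s: ✗ does not match
  E. W: ✗ does not match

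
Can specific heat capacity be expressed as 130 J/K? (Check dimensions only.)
No

specific heat capacity has SI base units: m^2 / (s^2 * K)
J/K does NOT reduce to m^2 / (s^2 * K); a valid unit for specific heat capacity would be e.g. J/(kg·K).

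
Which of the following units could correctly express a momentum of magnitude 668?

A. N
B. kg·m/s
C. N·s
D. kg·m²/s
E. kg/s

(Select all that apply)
B, C

momentum has SI base units: kg * m / s

Checking each option against kg * m / s:
  A. N: ✗ does not match
  B. kg·m/s: ✓ matches
  C. N·s: ✓ matches
  D. kg·m²/s: ✗ does not match
  E. kg/s: ✗ does not match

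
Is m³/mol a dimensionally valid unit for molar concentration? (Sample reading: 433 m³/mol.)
No

molar concentration has SI base units: mol / m^3
m³/mol does NOT reduce to mol / m^3; a valid unit for molar concentration would be e.g. mol/m³.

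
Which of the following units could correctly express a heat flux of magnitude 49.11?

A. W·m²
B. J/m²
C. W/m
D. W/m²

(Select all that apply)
D

heat flux has SI base units: kg / s^3

Checking each option against kg / s^3:
  A. W·m²: ✗ does not match
  B. J/m²: ✗ does not match
  C. W/m: ✗ does not match
  D. W/m²: ✓ matches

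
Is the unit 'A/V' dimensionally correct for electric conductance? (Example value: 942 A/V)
Yes

electric conductance has SI base units: A^2 * s^3 / (kg * m^2)
A/V reduces to the same SI base units, so it is a valid unit for electric conductance.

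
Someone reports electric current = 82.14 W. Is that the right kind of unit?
No

electric current has SI base units: A
W does NOT reduce to A; a valid unit for electric current would be e.g. A.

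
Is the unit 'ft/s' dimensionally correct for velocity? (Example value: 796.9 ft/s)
Yes

velocity has SI base units: m / s
ft/s reduces to the same SI base units, so it is a valid unit for velocity.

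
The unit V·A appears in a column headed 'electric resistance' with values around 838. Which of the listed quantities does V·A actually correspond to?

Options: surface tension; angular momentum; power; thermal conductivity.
power

electric resistance should have units dimensionally equivalent to kg * m^2 / (A^2 * s^3) (e.g. Ω).
The given unit 'V·A' reduces to kg * m^2 / s^3. Of the listed options, that is the dimensionality of power.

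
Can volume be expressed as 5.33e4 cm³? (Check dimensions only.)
Yes

volume has SI base units: m^3
cm³ reduces to the same SI base units, so it is a valid unit for volume.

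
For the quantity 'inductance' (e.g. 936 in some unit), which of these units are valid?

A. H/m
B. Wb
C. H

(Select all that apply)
C

inductance has SI base units: kg * m^2 / (A^2 * s^2)

Checking each option against kg * m^2 / (A^2 * s^2):
  A. H/m: ✗ does not match
  B. Wb: ✗ does not match
  C. H: ✓ matches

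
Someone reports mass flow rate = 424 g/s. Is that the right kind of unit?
Yes

mass flow rate has SI base units: kg / s
g/s reduces to the same SI base units, so it is a valid unit for mass flow rate.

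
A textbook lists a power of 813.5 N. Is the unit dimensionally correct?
No

power has SI base units: kg * m^2 / s^3
N does NOT reduce to kg * m^2 / s^3; a valid unit for power would be e.g. W.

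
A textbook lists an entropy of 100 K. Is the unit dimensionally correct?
No

entropy has SI base units: kg * m^2 / (s^2 * K)
K does NOT reduce to kg * m^2 / (s^2 * K); a valid unit for entropy would be e.g. J/K.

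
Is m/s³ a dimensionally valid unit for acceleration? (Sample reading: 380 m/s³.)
No

acceleration has SI base units: m / s^2
m/s³ does NOT reduce to m / s^2; a valid unit for acceleration would be e.g. m/s².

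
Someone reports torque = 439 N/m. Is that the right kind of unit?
No

torque has SI base units: kg * m^2 / s^2
N/m does NOT reduce to kg * m^2 / s^2; a valid unit for torque would be e.g. N·m.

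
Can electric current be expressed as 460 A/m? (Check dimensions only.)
No

electric current has SI base units: A
A/m does NOT reduce to A; a valid unit for electric current would be e.g. A.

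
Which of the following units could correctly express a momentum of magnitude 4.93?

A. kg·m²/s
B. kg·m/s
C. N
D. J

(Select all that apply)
B

momentum has SI base units: kg * m / s

Checking each option against kg * m / s:
  A. kg·m²/s: ✗ does not match
  B. kg·m/s: ✓ matches
  C. N: ✗ does not match
  D. J: ✗ does not match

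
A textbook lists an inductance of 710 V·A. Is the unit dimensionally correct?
No

inductance has SI base units: kg * m^2 / (A^2 * s^2)
V·A does NOT reduce to kg * m^2 / (A^2 * s^2); a valid unit for inductance would be e.g. H.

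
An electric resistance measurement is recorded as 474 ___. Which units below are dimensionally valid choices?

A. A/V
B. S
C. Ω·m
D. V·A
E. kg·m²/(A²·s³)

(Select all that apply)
E

electric resistance has SI base units: kg * m^2 / (A^2 * s^3)

Checking each option against kg * m^2 / (A^2 * s^3):
  A. A/V: ✗ does not match
  B. S: ✗ does not match
  C. Ω·m: ✗ does not match
  D. V·A: ✗ does not match
  E. kg·m²/(A²·s³): ✓ matches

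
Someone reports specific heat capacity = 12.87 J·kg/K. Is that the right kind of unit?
No

specific heat capacity has SI base units: m^2 / (s^2 * K)
J·kg/K does NOT reduce to m^2 / (s^2 * K); a valid unit for specific heat capacity would be e.g. J/(kg·K).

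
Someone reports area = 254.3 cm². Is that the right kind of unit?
Yes

area has SI base units: m^2
cm² reduces to the same SI base units, so it is a valid unit for area.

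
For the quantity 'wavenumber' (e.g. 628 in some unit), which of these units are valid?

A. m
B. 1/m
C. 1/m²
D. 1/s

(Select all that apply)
B

wavenumber has SI base units: 1 / m

Checking each option against 1 / m:
  A. m: ✗ does not match
  B. 1/m: ✓ matches
  C. 1/m²: ✗ does not match
  D. 1/s: ✗ does not match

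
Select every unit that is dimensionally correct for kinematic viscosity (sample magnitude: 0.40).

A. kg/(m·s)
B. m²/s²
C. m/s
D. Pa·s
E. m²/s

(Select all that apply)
E

kinematic viscosity has SI base units: m^2 / s

Checking each option against m^2 / s:
  A. kg/(m·s): ✗ does not match
  B. m²/s²: ✗ does not match
  C. m/s: ✗ does not match
  D. Pa·s: ✗ does not match
  E. m²/s: ✓ matches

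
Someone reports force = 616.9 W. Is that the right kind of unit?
No

force has SI base units: kg * m / s^2
W does NOT reduce to kg * m / s^2; a valid unit for force would be e.g. N.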